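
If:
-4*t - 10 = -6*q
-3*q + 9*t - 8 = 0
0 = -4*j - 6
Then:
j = -3/2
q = 61/21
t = 13/7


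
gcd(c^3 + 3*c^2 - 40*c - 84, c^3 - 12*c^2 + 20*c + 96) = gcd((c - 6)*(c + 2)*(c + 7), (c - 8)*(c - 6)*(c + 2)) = c^2 - 4*c - 12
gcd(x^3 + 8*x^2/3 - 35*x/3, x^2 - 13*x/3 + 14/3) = x - 7/3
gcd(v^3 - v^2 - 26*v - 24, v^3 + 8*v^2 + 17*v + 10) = v + 1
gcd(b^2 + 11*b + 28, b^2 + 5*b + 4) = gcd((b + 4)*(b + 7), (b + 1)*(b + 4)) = b + 4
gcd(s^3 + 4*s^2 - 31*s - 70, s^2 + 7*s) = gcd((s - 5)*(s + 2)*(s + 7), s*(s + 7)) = s + 7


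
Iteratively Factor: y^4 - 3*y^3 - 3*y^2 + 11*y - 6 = (y - 1)*(y^3 - 2*y^2 - 5*y + 6) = (y - 1)*(y + 2)*(y^2 - 4*y + 3) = (y - 1)^2*(y + 2)*(y - 3)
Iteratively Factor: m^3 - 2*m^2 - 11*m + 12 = (m - 4)*(m^2 + 2*m - 3) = (m - 4)*(m + 3)*(m - 1)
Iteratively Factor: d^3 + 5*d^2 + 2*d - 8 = (d - 1)*(d^2 + 6*d + 8) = (d - 1)*(d + 4)*(d + 2)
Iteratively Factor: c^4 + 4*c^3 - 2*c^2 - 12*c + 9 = (c - 1)*(c^3 + 5*c^2 + 3*c - 9) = (c - 1)^2*(c^2 + 6*c + 9) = (c - 1)^2*(c + 3)*(c + 3)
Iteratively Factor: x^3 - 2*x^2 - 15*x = (x + 3)*(x^2 - 5*x) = (x - 5)*(x + 3)*(x)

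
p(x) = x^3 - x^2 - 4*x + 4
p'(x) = 3*x^2 - 2*x - 4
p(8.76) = 564.44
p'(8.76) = 208.69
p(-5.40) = -161.02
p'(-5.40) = 94.28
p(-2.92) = -17.74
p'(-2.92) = 27.42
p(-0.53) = 5.69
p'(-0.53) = -2.10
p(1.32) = -0.72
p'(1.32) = -1.41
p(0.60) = 1.46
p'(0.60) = -4.12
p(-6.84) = -335.44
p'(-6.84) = 150.04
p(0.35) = 2.52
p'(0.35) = -4.33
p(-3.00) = -20.00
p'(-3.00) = 29.00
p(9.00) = 616.00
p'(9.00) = 221.00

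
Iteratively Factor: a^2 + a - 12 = (a - 3)*(a + 4)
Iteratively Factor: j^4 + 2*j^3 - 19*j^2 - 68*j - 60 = (j + 3)*(j^3 - j^2 - 16*j - 20) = (j - 5)*(j + 3)*(j^2 + 4*j + 4) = (j - 5)*(j + 2)*(j + 3)*(j + 2)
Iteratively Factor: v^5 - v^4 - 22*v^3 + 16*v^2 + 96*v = (v - 3)*(v^4 + 2*v^3 - 16*v^2 - 32*v) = v*(v - 3)*(v^3 + 2*v^2 - 16*v - 32) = v*(v - 4)*(v - 3)*(v^2 + 6*v + 8) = v*(v - 4)*(v - 3)*(v + 4)*(v + 2)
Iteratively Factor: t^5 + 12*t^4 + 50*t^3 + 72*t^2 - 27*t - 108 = (t - 1)*(t^4 + 13*t^3 + 63*t^2 + 135*t + 108) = (t - 1)*(t + 3)*(t^3 + 10*t^2 + 33*t + 36) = (t - 1)*(t + 3)*(t + 4)*(t^2 + 6*t + 9) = (t - 1)*(t + 3)^2*(t + 4)*(t + 3)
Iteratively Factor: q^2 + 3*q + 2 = (q + 1)*(q + 2)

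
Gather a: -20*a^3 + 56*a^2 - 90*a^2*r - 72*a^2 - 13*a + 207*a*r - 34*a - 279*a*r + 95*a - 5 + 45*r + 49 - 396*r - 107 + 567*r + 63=-20*a^3 + a^2*(-90*r - 16) + a*(48 - 72*r) + 216*r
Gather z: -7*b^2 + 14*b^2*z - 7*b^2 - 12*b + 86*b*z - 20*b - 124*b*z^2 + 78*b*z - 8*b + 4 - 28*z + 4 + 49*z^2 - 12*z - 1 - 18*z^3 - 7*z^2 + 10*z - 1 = -14*b^2 - 40*b - 18*z^3 + z^2*(42 - 124*b) + z*(14*b^2 + 164*b - 30) + 6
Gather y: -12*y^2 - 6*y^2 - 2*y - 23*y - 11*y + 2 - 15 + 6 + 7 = -18*y^2 - 36*y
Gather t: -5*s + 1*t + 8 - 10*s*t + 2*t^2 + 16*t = -5*s + 2*t^2 + t*(17 - 10*s) + 8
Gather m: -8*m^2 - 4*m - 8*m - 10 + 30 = -8*m^2 - 12*m + 20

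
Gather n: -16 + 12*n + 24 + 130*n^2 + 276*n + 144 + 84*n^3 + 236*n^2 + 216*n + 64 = 84*n^3 + 366*n^2 + 504*n + 216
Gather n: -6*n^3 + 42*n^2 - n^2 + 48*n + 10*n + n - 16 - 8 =-6*n^3 + 41*n^2 + 59*n - 24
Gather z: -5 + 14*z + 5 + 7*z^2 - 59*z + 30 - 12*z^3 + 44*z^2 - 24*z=-12*z^3 + 51*z^2 - 69*z + 30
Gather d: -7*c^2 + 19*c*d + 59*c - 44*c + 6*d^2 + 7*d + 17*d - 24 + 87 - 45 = -7*c^2 + 15*c + 6*d^2 + d*(19*c + 24) + 18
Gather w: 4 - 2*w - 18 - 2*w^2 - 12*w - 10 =-2*w^2 - 14*w - 24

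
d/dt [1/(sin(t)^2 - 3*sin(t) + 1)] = (3 - 2*sin(t))*cos(t)/(sin(t)^2 - 3*sin(t) + 1)^2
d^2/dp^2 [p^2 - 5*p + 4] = 2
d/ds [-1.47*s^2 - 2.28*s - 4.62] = -2.94*s - 2.28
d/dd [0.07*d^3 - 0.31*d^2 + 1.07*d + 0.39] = 0.21*d^2 - 0.62*d + 1.07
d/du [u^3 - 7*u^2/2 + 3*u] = 3*u^2 - 7*u + 3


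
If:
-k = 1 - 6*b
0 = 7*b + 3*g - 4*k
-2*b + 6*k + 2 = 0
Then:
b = 2/17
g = -2/3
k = -5/17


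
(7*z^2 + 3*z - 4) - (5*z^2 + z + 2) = 2*z^2 + 2*z - 6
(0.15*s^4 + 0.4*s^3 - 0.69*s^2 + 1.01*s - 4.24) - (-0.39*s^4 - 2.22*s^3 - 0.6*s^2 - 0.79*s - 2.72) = 0.54*s^4 + 2.62*s^3 - 0.09*s^2 + 1.8*s - 1.52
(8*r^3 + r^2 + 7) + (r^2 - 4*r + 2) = 8*r^3 + 2*r^2 - 4*r + 9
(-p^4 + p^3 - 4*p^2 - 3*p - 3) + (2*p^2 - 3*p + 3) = -p^4 + p^3 - 2*p^2 - 6*p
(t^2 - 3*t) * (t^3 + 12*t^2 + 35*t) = t^5 + 9*t^4 - t^3 - 105*t^2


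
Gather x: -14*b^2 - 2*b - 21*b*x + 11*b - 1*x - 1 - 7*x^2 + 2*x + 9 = -14*b^2 + 9*b - 7*x^2 + x*(1 - 21*b) + 8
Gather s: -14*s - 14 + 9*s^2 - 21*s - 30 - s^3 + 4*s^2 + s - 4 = -s^3 + 13*s^2 - 34*s - 48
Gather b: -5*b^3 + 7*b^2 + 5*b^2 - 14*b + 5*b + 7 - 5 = -5*b^3 + 12*b^2 - 9*b + 2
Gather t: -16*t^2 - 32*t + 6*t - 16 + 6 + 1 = -16*t^2 - 26*t - 9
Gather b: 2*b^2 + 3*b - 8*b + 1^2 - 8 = 2*b^2 - 5*b - 7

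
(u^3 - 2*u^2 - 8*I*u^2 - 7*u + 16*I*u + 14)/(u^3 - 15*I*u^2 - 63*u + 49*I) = (u - 2)/(u - 7*I)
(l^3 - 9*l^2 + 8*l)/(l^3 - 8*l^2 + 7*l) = (l - 8)/(l - 7)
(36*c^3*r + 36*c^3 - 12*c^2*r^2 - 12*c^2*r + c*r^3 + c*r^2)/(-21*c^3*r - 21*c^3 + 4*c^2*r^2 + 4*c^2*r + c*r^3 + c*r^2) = (36*c^2 - 12*c*r + r^2)/(-21*c^2 + 4*c*r + r^2)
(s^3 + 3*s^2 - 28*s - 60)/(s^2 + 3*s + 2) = (s^2 + s - 30)/(s + 1)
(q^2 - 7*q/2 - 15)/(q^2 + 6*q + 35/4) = 2*(q - 6)/(2*q + 7)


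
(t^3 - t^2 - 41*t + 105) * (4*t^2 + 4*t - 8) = 4*t^5 - 176*t^3 + 264*t^2 + 748*t - 840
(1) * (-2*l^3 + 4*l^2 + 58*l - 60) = -2*l^3 + 4*l^2 + 58*l - 60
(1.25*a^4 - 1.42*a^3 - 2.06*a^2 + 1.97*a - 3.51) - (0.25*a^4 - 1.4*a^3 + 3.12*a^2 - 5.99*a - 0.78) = 1.0*a^4 - 0.02*a^3 - 5.18*a^2 + 7.96*a - 2.73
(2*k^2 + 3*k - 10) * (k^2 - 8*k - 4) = 2*k^4 - 13*k^3 - 42*k^2 + 68*k + 40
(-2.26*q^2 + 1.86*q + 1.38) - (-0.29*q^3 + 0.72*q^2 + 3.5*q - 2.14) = 0.29*q^3 - 2.98*q^2 - 1.64*q + 3.52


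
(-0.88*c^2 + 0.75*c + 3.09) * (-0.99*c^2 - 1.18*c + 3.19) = 0.8712*c^4 + 0.2959*c^3 - 6.7513*c^2 - 1.2537*c + 9.8571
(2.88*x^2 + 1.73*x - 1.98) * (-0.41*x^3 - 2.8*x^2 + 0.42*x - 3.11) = -1.1808*x^5 - 8.7733*x^4 - 2.8226*x^3 - 2.6862*x^2 - 6.2119*x + 6.1578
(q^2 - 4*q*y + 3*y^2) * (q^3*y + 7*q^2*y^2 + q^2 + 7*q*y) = q^5*y + 3*q^4*y^2 + q^4 - 25*q^3*y^3 + 3*q^3*y + 21*q^2*y^4 - 25*q^2*y^2 + 21*q*y^3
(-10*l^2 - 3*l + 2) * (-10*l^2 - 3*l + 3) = 100*l^4 + 60*l^3 - 41*l^2 - 15*l + 6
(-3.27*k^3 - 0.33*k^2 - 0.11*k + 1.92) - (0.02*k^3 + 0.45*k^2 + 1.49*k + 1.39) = -3.29*k^3 - 0.78*k^2 - 1.6*k + 0.53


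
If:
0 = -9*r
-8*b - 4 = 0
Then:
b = -1/2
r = 0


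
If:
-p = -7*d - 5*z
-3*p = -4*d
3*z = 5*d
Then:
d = 0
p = 0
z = 0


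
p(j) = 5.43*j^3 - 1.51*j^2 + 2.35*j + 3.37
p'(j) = 16.29*j^2 - 3.02*j + 2.35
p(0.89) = 8.09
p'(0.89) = 12.57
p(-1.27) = -13.17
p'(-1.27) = 32.46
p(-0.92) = -4.30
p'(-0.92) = 18.92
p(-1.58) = -25.53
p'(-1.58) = 47.79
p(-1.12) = -8.78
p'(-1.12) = 26.17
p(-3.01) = -165.47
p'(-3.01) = 159.03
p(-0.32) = 2.29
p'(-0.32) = 4.98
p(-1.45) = -19.77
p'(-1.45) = 40.98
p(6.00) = 1135.99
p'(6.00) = 570.67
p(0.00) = 3.37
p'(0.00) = 2.35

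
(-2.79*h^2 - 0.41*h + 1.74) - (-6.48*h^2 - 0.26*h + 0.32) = 3.69*h^2 - 0.15*h + 1.42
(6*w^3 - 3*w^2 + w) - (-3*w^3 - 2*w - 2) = 9*w^3 - 3*w^2 + 3*w + 2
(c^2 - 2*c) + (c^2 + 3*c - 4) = 2*c^2 + c - 4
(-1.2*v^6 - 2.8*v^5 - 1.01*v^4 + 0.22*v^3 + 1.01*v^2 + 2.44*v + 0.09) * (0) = 0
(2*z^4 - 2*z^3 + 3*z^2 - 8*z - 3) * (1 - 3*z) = -6*z^5 + 8*z^4 - 11*z^3 + 27*z^2 + z - 3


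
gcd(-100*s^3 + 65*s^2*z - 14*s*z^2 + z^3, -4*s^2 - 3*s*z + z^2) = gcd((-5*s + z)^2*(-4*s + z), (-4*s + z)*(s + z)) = -4*s + z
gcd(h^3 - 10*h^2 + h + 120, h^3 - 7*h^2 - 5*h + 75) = h^2 - 2*h - 15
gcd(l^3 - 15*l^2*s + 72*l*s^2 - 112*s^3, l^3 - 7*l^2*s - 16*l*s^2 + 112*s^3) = l^2 - 11*l*s + 28*s^2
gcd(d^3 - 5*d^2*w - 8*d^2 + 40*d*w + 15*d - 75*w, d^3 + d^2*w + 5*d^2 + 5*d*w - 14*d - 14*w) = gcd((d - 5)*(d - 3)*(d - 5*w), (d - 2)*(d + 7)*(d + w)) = 1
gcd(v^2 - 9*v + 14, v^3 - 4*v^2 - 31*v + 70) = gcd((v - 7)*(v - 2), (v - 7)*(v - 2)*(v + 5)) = v^2 - 9*v + 14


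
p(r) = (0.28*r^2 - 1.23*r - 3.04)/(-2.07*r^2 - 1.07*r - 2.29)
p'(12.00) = -0.01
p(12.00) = -0.07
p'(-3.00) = 0.05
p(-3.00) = -0.18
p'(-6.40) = -0.00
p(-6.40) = -0.20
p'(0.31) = -0.63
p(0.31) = 1.20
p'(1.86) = -0.28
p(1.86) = 0.38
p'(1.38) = -0.42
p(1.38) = 0.55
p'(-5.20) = -0.00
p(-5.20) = -0.21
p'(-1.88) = 0.27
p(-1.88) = -0.03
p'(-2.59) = 0.09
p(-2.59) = -0.15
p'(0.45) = -0.71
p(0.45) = 1.11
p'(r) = (0.56*r - 1.23)/(-2.07*r^2 - 1.07*r - 2.29) + (4.14*r + 1.07)*(0.28*r^2 - 1.23*r - 3.04)/(-2.07*r^2 - 1.07*r - 2.29)^2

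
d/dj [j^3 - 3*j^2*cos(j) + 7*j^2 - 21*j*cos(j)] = 3*j^2*sin(j) + 3*j^2 + 21*j*sin(j) - 6*j*cos(j) + 14*j - 21*cos(j)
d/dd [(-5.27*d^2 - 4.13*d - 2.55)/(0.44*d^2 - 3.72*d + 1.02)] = (21.4216*d^2 - 8.5068*d - 13.6986)/(0.1936*d^4 - 3.2736*d^3 + 14.736*d^2 - 7.5888*d + 1.0404)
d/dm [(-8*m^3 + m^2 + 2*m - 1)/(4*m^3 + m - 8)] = (-4*m^4 - 32*m^3 + 205*m^2 - 16*m - 15)/(16*m^6 + 8*m^4 - 64*m^3 + m^2 - 16*m + 64)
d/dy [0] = 0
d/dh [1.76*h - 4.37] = 1.76000000000000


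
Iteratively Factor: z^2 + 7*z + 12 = (z + 3)*(z + 4)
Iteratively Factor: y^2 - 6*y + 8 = (y - 2)*(y - 4)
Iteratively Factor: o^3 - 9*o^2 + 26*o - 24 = (o - 3)*(o^2 - 6*o + 8) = (o - 3)*(o - 2)*(o - 4)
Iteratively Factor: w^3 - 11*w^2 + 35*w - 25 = (w - 5)*(w^2 - 6*w + 5) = (w - 5)^2*(w - 1)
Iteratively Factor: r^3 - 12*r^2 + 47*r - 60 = (r - 4)*(r^2 - 8*r + 15) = (r - 5)*(r - 4)*(r - 3)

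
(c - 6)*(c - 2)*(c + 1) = c^3 - 7*c^2 + 4*c + 12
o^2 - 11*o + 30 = (o - 6)*(o - 5)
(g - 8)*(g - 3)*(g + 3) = g^3 - 8*g^2 - 9*g + 72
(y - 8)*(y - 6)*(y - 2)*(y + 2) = y^4 - 14*y^3 + 44*y^2 + 56*y - 192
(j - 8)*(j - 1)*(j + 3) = j^3 - 6*j^2 - 19*j + 24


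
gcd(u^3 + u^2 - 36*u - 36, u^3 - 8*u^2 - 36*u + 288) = u^2 - 36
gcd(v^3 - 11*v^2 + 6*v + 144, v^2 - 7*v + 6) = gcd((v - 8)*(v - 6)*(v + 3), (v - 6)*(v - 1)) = v - 6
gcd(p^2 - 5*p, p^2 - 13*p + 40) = p - 5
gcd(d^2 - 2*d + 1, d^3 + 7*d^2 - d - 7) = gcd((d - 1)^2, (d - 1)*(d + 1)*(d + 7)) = d - 1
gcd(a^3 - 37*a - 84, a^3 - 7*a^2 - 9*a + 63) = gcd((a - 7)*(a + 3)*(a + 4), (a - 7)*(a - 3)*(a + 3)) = a^2 - 4*a - 21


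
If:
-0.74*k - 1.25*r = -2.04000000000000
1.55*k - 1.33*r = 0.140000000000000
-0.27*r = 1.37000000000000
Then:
No Solution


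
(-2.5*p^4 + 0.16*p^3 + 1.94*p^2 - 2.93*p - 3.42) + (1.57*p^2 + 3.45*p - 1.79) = -2.5*p^4 + 0.16*p^3 + 3.51*p^2 + 0.52*p - 5.21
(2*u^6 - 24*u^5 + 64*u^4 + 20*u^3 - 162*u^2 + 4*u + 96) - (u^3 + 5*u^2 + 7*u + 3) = 2*u^6 - 24*u^5 + 64*u^4 + 19*u^3 - 167*u^2 - 3*u + 93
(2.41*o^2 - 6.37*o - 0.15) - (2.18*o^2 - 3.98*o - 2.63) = 0.23*o^2 - 2.39*o + 2.48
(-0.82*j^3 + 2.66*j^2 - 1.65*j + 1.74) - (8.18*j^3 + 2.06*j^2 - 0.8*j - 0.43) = -9.0*j^3 + 0.6*j^2 - 0.85*j + 2.17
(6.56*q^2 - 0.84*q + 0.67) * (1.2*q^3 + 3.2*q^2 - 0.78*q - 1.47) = 7.872*q^5 + 19.984*q^4 - 7.0008*q^3 - 6.844*q^2 + 0.7122*q - 0.9849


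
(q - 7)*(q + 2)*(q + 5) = q^3 - 39*q - 70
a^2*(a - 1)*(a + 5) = a^4 + 4*a^3 - 5*a^2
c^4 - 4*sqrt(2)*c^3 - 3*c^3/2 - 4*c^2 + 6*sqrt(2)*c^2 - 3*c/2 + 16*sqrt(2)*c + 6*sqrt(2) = (c - 3)*(c + 1/2)*(c + 1)*(c - 4*sqrt(2))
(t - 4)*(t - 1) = t^2 - 5*t + 4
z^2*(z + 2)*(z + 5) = z^4 + 7*z^3 + 10*z^2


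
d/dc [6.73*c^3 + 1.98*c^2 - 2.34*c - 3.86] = 20.19*c^2 + 3.96*c - 2.34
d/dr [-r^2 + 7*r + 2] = 7 - 2*r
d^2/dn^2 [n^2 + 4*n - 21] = 2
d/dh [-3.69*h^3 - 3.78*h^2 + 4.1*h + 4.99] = -11.07*h^2 - 7.56*h + 4.1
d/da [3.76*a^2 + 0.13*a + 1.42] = 7.52*a + 0.13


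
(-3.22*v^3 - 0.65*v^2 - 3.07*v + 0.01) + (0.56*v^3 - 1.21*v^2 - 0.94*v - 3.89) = -2.66*v^3 - 1.86*v^2 - 4.01*v - 3.88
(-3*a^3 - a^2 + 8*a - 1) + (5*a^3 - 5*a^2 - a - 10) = 2*a^3 - 6*a^2 + 7*a - 11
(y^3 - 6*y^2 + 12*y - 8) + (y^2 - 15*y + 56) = y^3 - 5*y^2 - 3*y + 48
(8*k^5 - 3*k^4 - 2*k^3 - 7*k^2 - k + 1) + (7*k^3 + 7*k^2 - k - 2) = 8*k^5 - 3*k^4 + 5*k^3 - 2*k - 1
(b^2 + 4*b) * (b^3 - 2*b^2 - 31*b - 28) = b^5 + 2*b^4 - 39*b^3 - 152*b^2 - 112*b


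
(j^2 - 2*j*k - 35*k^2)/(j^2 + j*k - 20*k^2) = (j - 7*k)/(j - 4*k)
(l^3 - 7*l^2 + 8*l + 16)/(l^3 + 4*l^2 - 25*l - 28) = (l - 4)/(l + 7)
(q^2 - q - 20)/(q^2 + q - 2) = (q^2 - q - 20)/(q^2 + q - 2)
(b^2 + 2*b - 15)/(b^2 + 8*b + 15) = (b - 3)/(b + 3)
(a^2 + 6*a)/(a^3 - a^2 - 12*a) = (a + 6)/(a^2 - a - 12)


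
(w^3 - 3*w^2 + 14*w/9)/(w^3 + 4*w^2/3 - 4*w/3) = (w - 7/3)/(w + 2)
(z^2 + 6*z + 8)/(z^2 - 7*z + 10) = (z^2 + 6*z + 8)/(z^2 - 7*z + 10)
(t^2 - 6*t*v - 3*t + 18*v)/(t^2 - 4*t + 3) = (t - 6*v)/(t - 1)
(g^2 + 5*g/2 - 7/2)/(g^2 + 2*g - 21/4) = 2*(g - 1)/(2*g - 3)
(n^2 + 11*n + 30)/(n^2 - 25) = (n + 6)/(n - 5)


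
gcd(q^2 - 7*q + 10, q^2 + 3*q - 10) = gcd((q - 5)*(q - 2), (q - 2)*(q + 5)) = q - 2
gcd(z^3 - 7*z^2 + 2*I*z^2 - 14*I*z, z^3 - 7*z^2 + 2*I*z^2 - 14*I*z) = z^3 + z^2*(-7 + 2*I) - 14*I*z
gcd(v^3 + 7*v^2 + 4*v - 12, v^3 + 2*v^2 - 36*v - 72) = v^2 + 8*v + 12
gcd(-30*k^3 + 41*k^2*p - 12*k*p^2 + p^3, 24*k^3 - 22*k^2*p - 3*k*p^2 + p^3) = 6*k^2 - 7*k*p + p^2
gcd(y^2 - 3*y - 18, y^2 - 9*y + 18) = y - 6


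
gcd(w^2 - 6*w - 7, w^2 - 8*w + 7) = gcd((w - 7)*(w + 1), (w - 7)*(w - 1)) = w - 7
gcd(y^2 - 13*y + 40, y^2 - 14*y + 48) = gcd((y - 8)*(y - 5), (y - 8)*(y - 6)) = y - 8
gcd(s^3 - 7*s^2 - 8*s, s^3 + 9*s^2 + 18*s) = s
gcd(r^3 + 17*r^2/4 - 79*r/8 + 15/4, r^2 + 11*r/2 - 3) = r^2 + 11*r/2 - 3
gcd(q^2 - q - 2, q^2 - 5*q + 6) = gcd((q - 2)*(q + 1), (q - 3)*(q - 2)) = q - 2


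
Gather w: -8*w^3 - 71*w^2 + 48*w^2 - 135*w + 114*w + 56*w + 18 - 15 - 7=-8*w^3 - 23*w^2 + 35*w - 4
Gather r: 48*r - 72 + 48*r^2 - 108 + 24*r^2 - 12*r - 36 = 72*r^2 + 36*r - 216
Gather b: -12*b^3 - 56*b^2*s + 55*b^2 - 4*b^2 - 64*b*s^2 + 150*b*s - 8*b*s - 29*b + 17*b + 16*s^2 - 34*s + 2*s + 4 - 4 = -12*b^3 + b^2*(51 - 56*s) + b*(-64*s^2 + 142*s - 12) + 16*s^2 - 32*s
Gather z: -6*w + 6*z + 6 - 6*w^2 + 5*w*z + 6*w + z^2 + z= -6*w^2 + z^2 + z*(5*w + 7) + 6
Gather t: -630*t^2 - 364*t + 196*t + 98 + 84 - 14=-630*t^2 - 168*t + 168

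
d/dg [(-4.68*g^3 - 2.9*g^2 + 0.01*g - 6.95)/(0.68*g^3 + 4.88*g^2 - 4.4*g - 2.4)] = (-20.8664*g^4 + 41.1704*g^3 + 60.5852*g^2 + 81.752*g - 30.604)/(0.4624*g^6 + 6.6368*g^5 + 17.8304*g^4 - 46.208*g^3 - 4.064*g^2 + 21.12*g + 5.76)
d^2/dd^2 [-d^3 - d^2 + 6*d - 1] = -6*d - 2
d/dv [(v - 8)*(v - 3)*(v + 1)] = 3*v^2 - 20*v + 13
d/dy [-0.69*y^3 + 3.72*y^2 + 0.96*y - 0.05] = -2.07*y^2 + 7.44*y + 0.96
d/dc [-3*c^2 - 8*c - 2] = -6*c - 8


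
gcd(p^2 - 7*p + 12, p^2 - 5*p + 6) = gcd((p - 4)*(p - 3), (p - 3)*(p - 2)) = p - 3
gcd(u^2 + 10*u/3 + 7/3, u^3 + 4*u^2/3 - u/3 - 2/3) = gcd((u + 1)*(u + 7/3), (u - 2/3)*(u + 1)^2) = u + 1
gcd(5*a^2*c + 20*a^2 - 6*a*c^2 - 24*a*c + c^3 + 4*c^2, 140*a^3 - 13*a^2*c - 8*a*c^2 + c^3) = 5*a - c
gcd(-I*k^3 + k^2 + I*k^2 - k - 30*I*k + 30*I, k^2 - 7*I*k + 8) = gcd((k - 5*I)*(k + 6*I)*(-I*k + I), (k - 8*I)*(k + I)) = 1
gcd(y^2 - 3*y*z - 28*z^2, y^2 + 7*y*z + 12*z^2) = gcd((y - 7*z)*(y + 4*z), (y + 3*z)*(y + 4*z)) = y + 4*z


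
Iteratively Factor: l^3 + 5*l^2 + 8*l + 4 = (l + 1)*(l^2 + 4*l + 4) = (l + 1)*(l + 2)*(l + 2)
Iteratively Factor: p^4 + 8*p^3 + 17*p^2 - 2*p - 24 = (p + 3)*(p^3 + 5*p^2 + 2*p - 8) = (p - 1)*(p + 3)*(p^2 + 6*p + 8) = (p - 1)*(p + 2)*(p + 3)*(p + 4)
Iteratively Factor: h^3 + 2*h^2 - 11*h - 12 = (h + 4)*(h^2 - 2*h - 3) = (h - 3)*(h + 4)*(h + 1)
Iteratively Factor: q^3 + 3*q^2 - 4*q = (q + 4)*(q^2 - q) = q*(q + 4)*(q - 1)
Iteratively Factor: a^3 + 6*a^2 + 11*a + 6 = (a + 1)*(a^2 + 5*a + 6) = (a + 1)*(a + 3)*(a + 2)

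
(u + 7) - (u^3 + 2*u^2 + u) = -u^3 - 2*u^2 + 7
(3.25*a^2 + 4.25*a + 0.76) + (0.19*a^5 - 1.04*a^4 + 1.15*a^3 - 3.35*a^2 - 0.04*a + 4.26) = 0.19*a^5 - 1.04*a^4 + 1.15*a^3 - 0.1*a^2 + 4.21*a + 5.02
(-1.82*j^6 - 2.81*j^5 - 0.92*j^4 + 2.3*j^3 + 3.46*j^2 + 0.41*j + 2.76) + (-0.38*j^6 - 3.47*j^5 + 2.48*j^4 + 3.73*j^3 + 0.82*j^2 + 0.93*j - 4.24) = -2.2*j^6 - 6.28*j^5 + 1.56*j^4 + 6.03*j^3 + 4.28*j^2 + 1.34*j - 1.48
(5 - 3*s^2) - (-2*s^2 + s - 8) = -s^2 - s + 13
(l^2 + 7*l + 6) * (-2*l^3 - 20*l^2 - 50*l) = -2*l^5 - 34*l^4 - 202*l^3 - 470*l^2 - 300*l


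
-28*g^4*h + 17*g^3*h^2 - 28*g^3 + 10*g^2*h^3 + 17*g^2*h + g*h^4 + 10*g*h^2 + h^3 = (-g + h)*(4*g + h)*(7*g + h)*(g*h + 1)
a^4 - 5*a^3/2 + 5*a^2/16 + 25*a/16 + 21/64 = (a - 7/4)*(a - 3/2)*(a + 1/4)*(a + 1/2)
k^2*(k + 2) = k^3 + 2*k^2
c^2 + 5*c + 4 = (c + 1)*(c + 4)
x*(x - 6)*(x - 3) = x^3 - 9*x^2 + 18*x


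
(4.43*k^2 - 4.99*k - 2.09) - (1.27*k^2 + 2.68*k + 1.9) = 3.16*k^2 - 7.67*k - 3.99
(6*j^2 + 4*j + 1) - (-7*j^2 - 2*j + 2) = 13*j^2 + 6*j - 1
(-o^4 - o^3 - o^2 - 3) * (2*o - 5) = -2*o^5 + 3*o^4 + 3*o^3 + 5*o^2 - 6*o + 15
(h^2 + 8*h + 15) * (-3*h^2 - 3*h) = -3*h^4 - 27*h^3 - 69*h^2 - 45*h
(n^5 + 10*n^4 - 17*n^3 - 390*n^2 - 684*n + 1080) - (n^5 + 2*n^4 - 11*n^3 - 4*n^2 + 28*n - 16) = 8*n^4 - 6*n^3 - 386*n^2 - 712*n + 1096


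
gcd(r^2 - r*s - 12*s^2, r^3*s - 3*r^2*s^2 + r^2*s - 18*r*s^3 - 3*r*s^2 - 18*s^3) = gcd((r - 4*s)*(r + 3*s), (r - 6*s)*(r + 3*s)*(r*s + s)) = r + 3*s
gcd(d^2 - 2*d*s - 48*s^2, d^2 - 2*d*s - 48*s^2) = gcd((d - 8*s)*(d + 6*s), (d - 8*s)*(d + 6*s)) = -d^2 + 2*d*s + 48*s^2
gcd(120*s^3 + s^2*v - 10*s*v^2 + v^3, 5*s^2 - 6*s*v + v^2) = 5*s - v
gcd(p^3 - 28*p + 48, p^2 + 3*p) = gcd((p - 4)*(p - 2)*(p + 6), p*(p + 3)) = 1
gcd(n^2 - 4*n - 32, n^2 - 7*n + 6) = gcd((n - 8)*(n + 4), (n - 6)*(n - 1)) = 1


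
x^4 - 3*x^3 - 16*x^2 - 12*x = x*(x - 6)*(x + 1)*(x + 2)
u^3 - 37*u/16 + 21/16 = (u - 1)*(u - 3/4)*(u + 7/4)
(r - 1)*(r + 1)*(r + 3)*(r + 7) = r^4 + 10*r^3 + 20*r^2 - 10*r - 21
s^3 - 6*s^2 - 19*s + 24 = (s - 8)*(s - 1)*(s + 3)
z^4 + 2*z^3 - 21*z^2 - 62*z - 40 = (z - 5)*(z + 1)*(z + 2)*(z + 4)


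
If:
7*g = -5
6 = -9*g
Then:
No Solution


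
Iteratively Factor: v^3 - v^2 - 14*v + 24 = (v + 4)*(v^2 - 5*v + 6) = (v - 2)*(v + 4)*(v - 3)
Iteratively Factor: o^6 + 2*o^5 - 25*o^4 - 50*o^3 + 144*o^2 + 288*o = (o + 3)*(o^5 - o^4 - 22*o^3 + 16*o^2 + 96*o) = (o + 3)*(o + 4)*(o^4 - 5*o^3 - 2*o^2 + 24*o) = (o - 3)*(o + 3)*(o + 4)*(o^3 - 2*o^2 - 8*o) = (o - 4)*(o - 3)*(o + 3)*(o + 4)*(o^2 + 2*o) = (o - 4)*(o - 3)*(o + 2)*(o + 3)*(o + 4)*(o)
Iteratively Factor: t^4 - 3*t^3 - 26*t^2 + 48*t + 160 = (t - 5)*(t^3 + 2*t^2 - 16*t - 32) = (t - 5)*(t - 4)*(t^2 + 6*t + 8) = (t - 5)*(t - 4)*(t + 2)*(t + 4)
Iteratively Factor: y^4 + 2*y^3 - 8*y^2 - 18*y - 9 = (y + 1)*(y^3 + y^2 - 9*y - 9) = (y + 1)^2*(y^2 - 9) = (y + 1)^2*(y + 3)*(y - 3)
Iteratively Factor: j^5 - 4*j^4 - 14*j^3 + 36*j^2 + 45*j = (j + 3)*(j^4 - 7*j^3 + 7*j^2 + 15*j) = (j - 3)*(j + 3)*(j^3 - 4*j^2 - 5*j) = (j - 5)*(j - 3)*(j + 3)*(j^2 + j) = j*(j - 5)*(j - 3)*(j + 3)*(j + 1)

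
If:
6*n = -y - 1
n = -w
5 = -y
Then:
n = 2/3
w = -2/3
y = -5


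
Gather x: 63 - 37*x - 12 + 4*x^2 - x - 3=4*x^2 - 38*x + 48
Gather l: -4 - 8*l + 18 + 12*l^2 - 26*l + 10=12*l^2 - 34*l + 24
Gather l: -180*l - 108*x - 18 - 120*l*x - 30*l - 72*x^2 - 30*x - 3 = l*(-120*x - 210) - 72*x^2 - 138*x - 21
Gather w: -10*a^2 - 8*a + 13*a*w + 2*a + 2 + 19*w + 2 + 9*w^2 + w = -10*a^2 - 6*a + 9*w^2 + w*(13*a + 20) + 4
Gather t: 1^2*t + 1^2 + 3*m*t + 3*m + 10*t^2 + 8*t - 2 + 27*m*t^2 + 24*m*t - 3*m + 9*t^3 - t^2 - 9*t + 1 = 27*m*t + 9*t^3 + t^2*(27*m + 9)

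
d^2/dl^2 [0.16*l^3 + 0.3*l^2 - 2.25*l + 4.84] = 0.96*l + 0.6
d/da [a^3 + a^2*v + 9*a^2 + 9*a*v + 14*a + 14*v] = 3*a^2 + 2*a*v + 18*a + 9*v + 14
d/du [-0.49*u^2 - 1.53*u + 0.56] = -0.98*u - 1.53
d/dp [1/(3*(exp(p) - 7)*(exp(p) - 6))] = (13 - 2*exp(p))*exp(p)/(3*(exp(4*p) - 26*exp(3*p) + 253*exp(2*p) - 1092*exp(p) + 1764))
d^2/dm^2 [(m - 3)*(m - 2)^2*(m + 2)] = 12*m^2 - 30*m + 4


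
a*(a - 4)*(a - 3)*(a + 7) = a^4 - 37*a^2 + 84*a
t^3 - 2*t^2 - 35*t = t*(t - 7)*(t + 5)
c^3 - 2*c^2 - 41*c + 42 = (c - 7)*(c - 1)*(c + 6)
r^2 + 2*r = r*(r + 2)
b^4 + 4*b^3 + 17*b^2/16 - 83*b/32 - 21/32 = (b - 3/4)*(b + 1/4)*(b + 1)*(b + 7/2)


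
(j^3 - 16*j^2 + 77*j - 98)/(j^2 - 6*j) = (j^3 - 16*j^2 + 77*j - 98)/(j*(j - 6))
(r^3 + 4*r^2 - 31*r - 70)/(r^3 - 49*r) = (r^2 - 3*r - 10)/(r*(r - 7))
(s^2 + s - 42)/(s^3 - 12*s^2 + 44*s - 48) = (s + 7)/(s^2 - 6*s + 8)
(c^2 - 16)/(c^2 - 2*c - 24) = (c - 4)/(c - 6)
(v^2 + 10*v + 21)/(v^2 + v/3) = 3*(v^2 + 10*v + 21)/(v*(3*v + 1))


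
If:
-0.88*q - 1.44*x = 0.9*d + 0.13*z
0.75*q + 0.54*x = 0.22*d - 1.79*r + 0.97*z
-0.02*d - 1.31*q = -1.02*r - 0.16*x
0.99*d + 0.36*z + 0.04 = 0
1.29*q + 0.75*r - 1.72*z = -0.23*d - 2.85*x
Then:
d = -0.06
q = 0.01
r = 0.01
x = 0.03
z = 0.04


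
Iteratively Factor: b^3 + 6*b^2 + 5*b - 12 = (b + 4)*(b^2 + 2*b - 3) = (b + 3)*(b + 4)*(b - 1)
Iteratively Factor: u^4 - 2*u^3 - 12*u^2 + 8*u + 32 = (u + 2)*(u^3 - 4*u^2 - 4*u + 16) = (u + 2)^2*(u^2 - 6*u + 8) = (u - 4)*(u + 2)^2*(u - 2)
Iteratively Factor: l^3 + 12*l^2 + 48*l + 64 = (l + 4)*(l^2 + 8*l + 16) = (l + 4)^2*(l + 4)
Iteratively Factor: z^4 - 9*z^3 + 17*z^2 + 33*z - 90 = (z + 2)*(z^3 - 11*z^2 + 39*z - 45) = (z - 3)*(z + 2)*(z^2 - 8*z + 15) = (z - 5)*(z - 3)*(z + 2)*(z - 3)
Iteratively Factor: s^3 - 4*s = (s - 2)*(s^2 + 2*s) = (s - 2)*(s + 2)*(s)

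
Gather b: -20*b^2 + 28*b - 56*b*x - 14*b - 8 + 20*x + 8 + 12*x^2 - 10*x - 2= -20*b^2 + b*(14 - 56*x) + 12*x^2 + 10*x - 2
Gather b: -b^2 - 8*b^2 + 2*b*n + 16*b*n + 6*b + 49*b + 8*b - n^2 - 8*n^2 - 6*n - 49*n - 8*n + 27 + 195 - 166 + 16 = -9*b^2 + b*(18*n + 63) - 9*n^2 - 63*n + 72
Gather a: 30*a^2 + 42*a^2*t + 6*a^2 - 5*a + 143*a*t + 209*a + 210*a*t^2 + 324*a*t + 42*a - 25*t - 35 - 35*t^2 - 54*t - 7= a^2*(42*t + 36) + a*(210*t^2 + 467*t + 246) - 35*t^2 - 79*t - 42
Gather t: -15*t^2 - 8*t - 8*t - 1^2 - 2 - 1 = -15*t^2 - 16*t - 4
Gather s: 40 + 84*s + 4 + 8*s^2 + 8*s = 8*s^2 + 92*s + 44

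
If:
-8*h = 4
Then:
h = -1/2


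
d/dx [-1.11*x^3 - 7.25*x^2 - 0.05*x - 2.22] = -3.33*x^2 - 14.5*x - 0.05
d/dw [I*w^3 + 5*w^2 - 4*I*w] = 3*I*w^2 + 10*w - 4*I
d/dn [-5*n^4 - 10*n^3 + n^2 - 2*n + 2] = -20*n^3 - 30*n^2 + 2*n - 2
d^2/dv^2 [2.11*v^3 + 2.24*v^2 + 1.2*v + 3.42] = 12.66*v + 4.48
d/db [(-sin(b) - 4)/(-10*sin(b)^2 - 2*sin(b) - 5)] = (-80*sin(b) + 5*cos(2*b) - 8)*cos(b)/(10*sin(b)^2 + 2*sin(b) + 5)^2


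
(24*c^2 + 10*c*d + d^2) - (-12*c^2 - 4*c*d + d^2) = 36*c^2 + 14*c*d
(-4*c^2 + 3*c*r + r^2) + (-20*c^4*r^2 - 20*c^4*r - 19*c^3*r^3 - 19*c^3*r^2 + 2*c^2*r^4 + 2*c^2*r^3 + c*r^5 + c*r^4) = -20*c^4*r^2 - 20*c^4*r - 19*c^3*r^3 - 19*c^3*r^2 + 2*c^2*r^4 + 2*c^2*r^3 - 4*c^2 + c*r^5 + c*r^4 + 3*c*r + r^2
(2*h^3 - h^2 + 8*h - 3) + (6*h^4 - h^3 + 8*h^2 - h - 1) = 6*h^4 + h^3 + 7*h^2 + 7*h - 4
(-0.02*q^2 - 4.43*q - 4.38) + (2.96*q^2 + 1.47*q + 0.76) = 2.94*q^2 - 2.96*q - 3.62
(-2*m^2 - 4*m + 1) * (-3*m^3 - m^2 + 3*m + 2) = 6*m^5 + 14*m^4 - 5*m^3 - 17*m^2 - 5*m + 2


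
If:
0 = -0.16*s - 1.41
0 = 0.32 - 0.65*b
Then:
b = 0.49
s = -8.81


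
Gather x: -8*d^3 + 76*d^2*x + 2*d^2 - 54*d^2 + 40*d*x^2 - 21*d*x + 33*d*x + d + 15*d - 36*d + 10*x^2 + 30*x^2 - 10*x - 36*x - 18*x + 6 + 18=-8*d^3 - 52*d^2 - 20*d + x^2*(40*d + 40) + x*(76*d^2 + 12*d - 64) + 24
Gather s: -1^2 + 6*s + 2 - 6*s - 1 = 0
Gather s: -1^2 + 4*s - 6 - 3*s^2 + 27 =-3*s^2 + 4*s + 20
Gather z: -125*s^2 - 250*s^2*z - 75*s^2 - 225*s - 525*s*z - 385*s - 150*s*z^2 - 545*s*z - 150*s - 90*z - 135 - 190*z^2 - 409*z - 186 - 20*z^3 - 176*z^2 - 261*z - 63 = -200*s^2 - 760*s - 20*z^3 + z^2*(-150*s - 366) + z*(-250*s^2 - 1070*s - 760) - 384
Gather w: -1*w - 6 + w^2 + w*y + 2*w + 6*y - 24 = w^2 + w*(y + 1) + 6*y - 30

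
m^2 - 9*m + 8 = (m - 8)*(m - 1)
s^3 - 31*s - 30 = (s - 6)*(s + 1)*(s + 5)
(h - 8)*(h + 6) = h^2 - 2*h - 48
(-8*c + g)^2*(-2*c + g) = -128*c^3 + 96*c^2*g - 18*c*g^2 + g^3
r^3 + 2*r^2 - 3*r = r*(r - 1)*(r + 3)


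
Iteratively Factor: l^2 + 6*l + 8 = (l + 4)*(l + 2)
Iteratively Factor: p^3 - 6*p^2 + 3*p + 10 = (p - 5)*(p^2 - p - 2) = (p - 5)*(p + 1)*(p - 2)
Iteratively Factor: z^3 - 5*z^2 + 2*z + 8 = (z - 4)*(z^2 - z - 2) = (z - 4)*(z - 2)*(z + 1)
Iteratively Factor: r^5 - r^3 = (r - 1)*(r^4 + r^3) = r*(r - 1)*(r^3 + r^2) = r^2*(r - 1)*(r^2 + r) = r^3*(r - 1)*(r + 1)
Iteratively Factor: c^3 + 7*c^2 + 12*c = (c)*(c^2 + 7*c + 12) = c*(c + 3)*(c + 4)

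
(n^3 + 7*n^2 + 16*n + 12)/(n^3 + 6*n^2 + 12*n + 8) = (n + 3)/(n + 2)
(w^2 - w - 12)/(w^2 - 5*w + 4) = (w + 3)/(w - 1)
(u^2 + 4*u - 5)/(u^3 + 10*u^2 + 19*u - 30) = 1/(u + 6)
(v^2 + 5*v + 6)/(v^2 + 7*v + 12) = (v + 2)/(v + 4)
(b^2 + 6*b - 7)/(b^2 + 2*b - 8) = (b^2 + 6*b - 7)/(b^2 + 2*b - 8)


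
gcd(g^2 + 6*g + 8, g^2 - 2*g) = 1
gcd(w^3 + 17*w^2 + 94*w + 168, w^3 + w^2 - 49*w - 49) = w + 7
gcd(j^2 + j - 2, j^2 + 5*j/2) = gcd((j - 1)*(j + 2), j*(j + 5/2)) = 1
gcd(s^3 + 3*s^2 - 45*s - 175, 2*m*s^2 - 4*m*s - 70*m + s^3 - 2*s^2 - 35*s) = s^2 - 2*s - 35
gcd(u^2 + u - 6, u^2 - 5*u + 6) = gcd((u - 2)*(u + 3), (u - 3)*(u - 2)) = u - 2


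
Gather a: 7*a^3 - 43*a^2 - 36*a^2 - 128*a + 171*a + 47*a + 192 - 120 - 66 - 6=7*a^3 - 79*a^2 + 90*a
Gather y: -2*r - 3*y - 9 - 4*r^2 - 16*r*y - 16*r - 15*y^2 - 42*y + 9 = -4*r^2 - 18*r - 15*y^2 + y*(-16*r - 45)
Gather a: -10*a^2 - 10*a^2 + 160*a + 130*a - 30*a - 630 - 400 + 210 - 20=-20*a^2 + 260*a - 840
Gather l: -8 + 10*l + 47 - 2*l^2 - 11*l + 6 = -2*l^2 - l + 45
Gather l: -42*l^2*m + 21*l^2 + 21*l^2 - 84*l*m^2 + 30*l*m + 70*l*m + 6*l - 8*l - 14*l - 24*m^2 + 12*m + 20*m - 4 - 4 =l^2*(42 - 42*m) + l*(-84*m^2 + 100*m - 16) - 24*m^2 + 32*m - 8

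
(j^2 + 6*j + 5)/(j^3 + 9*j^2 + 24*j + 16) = (j + 5)/(j^2 + 8*j + 16)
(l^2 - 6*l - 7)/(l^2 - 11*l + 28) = (l + 1)/(l - 4)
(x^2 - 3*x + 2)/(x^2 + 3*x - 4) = (x - 2)/(x + 4)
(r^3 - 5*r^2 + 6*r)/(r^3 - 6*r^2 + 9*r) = (r - 2)/(r - 3)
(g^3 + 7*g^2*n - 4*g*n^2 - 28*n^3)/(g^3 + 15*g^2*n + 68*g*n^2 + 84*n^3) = (g - 2*n)/(g + 6*n)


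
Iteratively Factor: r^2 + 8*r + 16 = (r + 4)*(r + 4)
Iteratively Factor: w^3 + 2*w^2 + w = (w + 1)*(w^2 + w) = w*(w + 1)*(w + 1)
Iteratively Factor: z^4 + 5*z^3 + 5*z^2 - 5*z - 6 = (z + 3)*(z^3 + 2*z^2 - z - 2) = (z - 1)*(z + 3)*(z^2 + 3*z + 2) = (z - 1)*(z + 1)*(z + 3)*(z + 2)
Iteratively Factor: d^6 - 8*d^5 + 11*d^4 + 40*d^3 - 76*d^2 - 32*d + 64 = (d + 1)*(d^5 - 9*d^4 + 20*d^3 + 20*d^2 - 96*d + 64) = (d + 1)*(d + 2)*(d^4 - 11*d^3 + 42*d^2 - 64*d + 32) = (d - 4)*(d + 1)*(d + 2)*(d^3 - 7*d^2 + 14*d - 8) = (d - 4)*(d - 2)*(d + 1)*(d + 2)*(d^2 - 5*d + 4) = (d - 4)*(d - 2)*(d - 1)*(d + 1)*(d + 2)*(d - 4)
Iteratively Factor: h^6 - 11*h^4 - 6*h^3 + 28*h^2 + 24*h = (h)*(h^5 - 11*h^3 - 6*h^2 + 28*h + 24) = h*(h + 2)*(h^4 - 2*h^3 - 7*h^2 + 8*h + 12) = h*(h + 2)^2*(h^3 - 4*h^2 + h + 6) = h*(h + 1)*(h + 2)^2*(h^2 - 5*h + 6) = h*(h - 3)*(h + 1)*(h + 2)^2*(h - 2)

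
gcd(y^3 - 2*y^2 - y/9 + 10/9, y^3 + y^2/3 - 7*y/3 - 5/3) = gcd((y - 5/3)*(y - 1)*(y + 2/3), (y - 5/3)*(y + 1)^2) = y - 5/3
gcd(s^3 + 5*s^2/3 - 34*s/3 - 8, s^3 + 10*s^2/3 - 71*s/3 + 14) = s - 3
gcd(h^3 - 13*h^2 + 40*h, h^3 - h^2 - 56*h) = h^2 - 8*h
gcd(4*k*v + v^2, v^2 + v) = v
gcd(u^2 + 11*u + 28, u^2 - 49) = u + 7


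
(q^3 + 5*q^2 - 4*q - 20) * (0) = 0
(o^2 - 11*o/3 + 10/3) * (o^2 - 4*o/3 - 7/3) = o^4 - 5*o^3 + 53*o^2/9 + 37*o/9 - 70/9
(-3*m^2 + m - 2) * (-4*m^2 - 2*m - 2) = 12*m^4 + 2*m^3 + 12*m^2 + 2*m + 4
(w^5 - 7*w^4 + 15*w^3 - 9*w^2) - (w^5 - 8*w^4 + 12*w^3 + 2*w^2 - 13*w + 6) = w^4 + 3*w^3 - 11*w^2 + 13*w - 6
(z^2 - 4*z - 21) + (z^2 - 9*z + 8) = 2*z^2 - 13*z - 13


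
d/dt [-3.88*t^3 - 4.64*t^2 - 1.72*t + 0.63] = -11.64*t^2 - 9.28*t - 1.72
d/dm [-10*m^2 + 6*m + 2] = 6 - 20*m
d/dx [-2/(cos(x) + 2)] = -2*sin(x)/(cos(x) + 2)^2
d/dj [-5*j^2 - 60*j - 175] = -10*j - 60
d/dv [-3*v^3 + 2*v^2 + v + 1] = -9*v^2 + 4*v + 1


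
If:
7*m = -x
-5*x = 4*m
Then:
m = 0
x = 0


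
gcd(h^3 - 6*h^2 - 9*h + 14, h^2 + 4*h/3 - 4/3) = h + 2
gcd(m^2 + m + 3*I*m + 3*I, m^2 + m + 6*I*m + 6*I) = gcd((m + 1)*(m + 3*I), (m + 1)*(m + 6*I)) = m + 1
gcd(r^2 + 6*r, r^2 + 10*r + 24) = r + 6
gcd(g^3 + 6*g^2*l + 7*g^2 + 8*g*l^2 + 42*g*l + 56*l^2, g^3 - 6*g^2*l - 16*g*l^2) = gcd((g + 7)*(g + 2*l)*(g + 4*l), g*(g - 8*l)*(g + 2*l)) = g + 2*l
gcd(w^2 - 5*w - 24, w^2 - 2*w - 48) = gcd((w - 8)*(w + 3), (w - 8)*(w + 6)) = w - 8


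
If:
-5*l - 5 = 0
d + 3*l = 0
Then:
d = 3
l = -1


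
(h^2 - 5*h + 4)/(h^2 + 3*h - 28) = (h - 1)/(h + 7)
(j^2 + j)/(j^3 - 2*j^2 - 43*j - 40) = j/(j^2 - 3*j - 40)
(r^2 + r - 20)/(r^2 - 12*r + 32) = (r + 5)/(r - 8)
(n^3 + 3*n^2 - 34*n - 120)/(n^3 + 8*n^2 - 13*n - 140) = (n^2 - 2*n - 24)/(n^2 + 3*n - 28)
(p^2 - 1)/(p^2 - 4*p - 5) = (p - 1)/(p - 5)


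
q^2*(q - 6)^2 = q^4 - 12*q^3 + 36*q^2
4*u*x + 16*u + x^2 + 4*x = (4*u + x)*(x + 4)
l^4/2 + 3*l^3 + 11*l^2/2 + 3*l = l*(l/2 + 1)*(l + 1)*(l + 3)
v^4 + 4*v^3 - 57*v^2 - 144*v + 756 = (v - 6)*(v - 3)*(v + 6)*(v + 7)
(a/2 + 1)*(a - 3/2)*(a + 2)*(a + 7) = a^4/2 + 19*a^3/4 + 31*a^2/4 - 10*a - 21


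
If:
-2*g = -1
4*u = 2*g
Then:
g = 1/2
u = 1/4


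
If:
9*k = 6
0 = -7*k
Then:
No Solution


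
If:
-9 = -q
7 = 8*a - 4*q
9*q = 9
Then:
No Solution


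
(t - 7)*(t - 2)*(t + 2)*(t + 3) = t^4 - 4*t^3 - 25*t^2 + 16*t + 84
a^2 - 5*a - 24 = (a - 8)*(a + 3)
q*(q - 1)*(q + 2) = q^3 + q^2 - 2*q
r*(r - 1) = r^2 - r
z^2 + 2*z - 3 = (z - 1)*(z + 3)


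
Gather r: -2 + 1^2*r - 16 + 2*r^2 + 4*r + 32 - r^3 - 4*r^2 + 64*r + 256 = -r^3 - 2*r^2 + 69*r + 270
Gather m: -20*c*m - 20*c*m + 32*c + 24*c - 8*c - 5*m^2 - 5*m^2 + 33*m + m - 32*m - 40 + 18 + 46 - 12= 48*c - 10*m^2 + m*(2 - 40*c) + 12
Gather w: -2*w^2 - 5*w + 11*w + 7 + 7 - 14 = -2*w^2 + 6*w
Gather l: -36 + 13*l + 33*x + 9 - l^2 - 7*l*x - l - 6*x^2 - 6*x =-l^2 + l*(12 - 7*x) - 6*x^2 + 27*x - 27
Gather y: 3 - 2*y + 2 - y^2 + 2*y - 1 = 4 - y^2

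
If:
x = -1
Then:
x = -1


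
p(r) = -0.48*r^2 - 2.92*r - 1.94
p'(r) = -0.96*r - 2.92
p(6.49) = -41.11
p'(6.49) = -9.15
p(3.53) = -18.23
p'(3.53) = -6.31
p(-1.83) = 1.80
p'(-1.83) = -1.16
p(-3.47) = 2.41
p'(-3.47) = 0.41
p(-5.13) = 0.41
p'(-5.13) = 2.00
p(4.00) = -21.30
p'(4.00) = -6.76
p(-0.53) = -0.53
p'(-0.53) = -2.41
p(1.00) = -5.34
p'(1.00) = -3.88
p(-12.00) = -36.02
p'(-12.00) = 8.60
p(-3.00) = 2.50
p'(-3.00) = -0.04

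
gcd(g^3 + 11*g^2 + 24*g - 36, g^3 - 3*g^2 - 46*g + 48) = g^2 + 5*g - 6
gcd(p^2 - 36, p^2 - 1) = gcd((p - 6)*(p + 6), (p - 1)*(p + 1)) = 1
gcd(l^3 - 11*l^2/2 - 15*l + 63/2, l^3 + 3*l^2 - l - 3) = l + 3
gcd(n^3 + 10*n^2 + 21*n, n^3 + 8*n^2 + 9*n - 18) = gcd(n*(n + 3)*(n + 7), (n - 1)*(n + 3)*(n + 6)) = n + 3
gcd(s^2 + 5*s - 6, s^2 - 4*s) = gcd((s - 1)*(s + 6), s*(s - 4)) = 1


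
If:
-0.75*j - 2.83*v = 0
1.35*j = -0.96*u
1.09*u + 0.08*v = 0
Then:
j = 0.00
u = 0.00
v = 0.00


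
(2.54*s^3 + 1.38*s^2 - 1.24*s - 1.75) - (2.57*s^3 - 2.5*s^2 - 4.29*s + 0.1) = -0.0299999999999998*s^3 + 3.88*s^2 + 3.05*s - 1.85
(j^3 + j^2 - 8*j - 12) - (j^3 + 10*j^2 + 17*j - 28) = -9*j^2 - 25*j + 16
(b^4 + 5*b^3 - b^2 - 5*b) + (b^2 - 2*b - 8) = b^4 + 5*b^3 - 7*b - 8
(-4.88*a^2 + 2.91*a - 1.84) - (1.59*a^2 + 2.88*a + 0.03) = -6.47*a^2 + 0.0300000000000002*a - 1.87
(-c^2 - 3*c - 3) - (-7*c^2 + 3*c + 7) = 6*c^2 - 6*c - 10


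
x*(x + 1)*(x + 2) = x^3 + 3*x^2 + 2*x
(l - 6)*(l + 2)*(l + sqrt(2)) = l^3 - 4*l^2 + sqrt(2)*l^2 - 12*l - 4*sqrt(2)*l - 12*sqrt(2)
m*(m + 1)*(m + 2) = m^3 + 3*m^2 + 2*m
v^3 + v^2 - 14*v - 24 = (v - 4)*(v + 2)*(v + 3)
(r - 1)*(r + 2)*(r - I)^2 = r^4 + r^3 - 2*I*r^3 - 3*r^2 - 2*I*r^2 - r + 4*I*r + 2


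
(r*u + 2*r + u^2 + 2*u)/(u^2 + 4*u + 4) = (r + u)/(u + 2)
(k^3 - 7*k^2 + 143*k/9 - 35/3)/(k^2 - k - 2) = (-k^3 + 7*k^2 - 143*k/9 + 35/3)/(-k^2 + k + 2)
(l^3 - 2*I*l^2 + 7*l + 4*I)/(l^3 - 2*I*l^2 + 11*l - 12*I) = (l^2 + 2*I*l - 1)/(l^2 + 2*I*l + 3)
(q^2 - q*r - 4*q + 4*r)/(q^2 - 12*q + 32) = (q - r)/(q - 8)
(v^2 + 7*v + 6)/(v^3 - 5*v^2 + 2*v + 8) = (v + 6)/(v^2 - 6*v + 8)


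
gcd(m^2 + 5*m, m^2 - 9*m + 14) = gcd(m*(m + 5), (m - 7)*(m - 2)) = 1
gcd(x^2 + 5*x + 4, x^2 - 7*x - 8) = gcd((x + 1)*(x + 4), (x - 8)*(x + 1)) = x + 1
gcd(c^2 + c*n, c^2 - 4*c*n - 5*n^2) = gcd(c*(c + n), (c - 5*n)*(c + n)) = c + n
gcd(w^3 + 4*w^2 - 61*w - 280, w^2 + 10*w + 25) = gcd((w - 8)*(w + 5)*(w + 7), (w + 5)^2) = w + 5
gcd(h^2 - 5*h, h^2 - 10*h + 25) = h - 5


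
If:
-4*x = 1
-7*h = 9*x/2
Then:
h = 9/56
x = -1/4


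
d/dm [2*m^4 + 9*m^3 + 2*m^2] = m*(8*m^2 + 27*m + 4)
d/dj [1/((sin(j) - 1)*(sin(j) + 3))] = -2*(sin(j) + 1)*cos(j)/((sin(j) - 1)^2*(sin(j) + 3)^2)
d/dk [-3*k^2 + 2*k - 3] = 2 - 6*k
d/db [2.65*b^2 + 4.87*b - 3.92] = 5.3*b + 4.87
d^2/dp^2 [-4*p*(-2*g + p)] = -8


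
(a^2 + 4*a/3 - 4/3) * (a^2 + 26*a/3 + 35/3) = a^4 + 10*a^3 + 197*a^2/9 + 4*a - 140/9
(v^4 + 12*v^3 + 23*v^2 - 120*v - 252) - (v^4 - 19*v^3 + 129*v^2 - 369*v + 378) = 31*v^3 - 106*v^2 + 249*v - 630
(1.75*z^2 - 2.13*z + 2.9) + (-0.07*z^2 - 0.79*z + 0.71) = 1.68*z^2 - 2.92*z + 3.61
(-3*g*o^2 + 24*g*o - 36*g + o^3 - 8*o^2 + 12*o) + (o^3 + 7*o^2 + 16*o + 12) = -3*g*o^2 + 24*g*o - 36*g + 2*o^3 - o^2 + 28*o + 12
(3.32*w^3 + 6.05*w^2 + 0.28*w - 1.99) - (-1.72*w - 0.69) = 3.32*w^3 + 6.05*w^2 + 2.0*w - 1.3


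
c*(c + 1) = c^2 + c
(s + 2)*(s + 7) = s^2 + 9*s + 14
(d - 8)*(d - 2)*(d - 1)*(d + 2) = d^4 - 9*d^3 + 4*d^2 + 36*d - 32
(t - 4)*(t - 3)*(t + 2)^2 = t^4 - 3*t^3 - 12*t^2 + 20*t + 48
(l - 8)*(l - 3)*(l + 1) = l^3 - 10*l^2 + 13*l + 24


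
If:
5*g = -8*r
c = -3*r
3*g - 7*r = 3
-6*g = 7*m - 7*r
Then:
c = 45/59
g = 24/59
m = -249/413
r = -15/59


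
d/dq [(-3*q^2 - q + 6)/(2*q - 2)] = (-3*q^2 + 6*q - 5)/(2*(q^2 - 2*q + 1))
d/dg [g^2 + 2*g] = 2*g + 2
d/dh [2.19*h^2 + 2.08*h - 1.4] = 4.38*h + 2.08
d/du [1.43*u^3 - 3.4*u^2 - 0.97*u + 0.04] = 4.29*u^2 - 6.8*u - 0.97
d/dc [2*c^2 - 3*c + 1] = 4*c - 3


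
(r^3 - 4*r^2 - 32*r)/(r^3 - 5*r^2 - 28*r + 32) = r/(r - 1)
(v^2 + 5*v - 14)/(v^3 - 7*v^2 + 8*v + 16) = (v^2 + 5*v - 14)/(v^3 - 7*v^2 + 8*v + 16)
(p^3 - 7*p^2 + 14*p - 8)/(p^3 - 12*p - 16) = (p^2 - 3*p + 2)/(p^2 + 4*p + 4)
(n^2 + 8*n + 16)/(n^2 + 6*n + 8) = (n + 4)/(n + 2)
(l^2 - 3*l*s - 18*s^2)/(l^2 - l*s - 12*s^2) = (-l + 6*s)/(-l + 4*s)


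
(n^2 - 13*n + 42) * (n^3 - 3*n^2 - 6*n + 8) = n^5 - 16*n^4 + 75*n^3 - 40*n^2 - 356*n + 336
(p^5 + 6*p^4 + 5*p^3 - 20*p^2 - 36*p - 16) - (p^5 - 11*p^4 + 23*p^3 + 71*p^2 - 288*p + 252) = 17*p^4 - 18*p^3 - 91*p^2 + 252*p - 268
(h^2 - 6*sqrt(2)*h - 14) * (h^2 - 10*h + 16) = h^4 - 10*h^3 - 6*sqrt(2)*h^3 + 2*h^2 + 60*sqrt(2)*h^2 - 96*sqrt(2)*h + 140*h - 224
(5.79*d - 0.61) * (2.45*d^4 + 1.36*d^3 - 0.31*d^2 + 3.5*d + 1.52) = 14.1855*d^5 + 6.3799*d^4 - 2.6245*d^3 + 20.4541*d^2 + 6.6658*d - 0.9272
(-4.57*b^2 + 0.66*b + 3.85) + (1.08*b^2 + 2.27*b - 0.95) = -3.49*b^2 + 2.93*b + 2.9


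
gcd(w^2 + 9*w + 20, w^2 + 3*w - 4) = w + 4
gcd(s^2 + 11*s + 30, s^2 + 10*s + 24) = s + 6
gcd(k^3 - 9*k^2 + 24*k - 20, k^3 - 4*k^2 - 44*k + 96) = k - 2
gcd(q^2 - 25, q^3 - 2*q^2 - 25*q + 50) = q^2 - 25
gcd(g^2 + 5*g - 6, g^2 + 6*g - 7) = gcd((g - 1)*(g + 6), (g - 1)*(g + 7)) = g - 1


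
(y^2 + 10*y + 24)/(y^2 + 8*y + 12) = (y + 4)/(y + 2)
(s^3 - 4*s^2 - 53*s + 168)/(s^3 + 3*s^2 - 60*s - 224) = (s - 3)/(s + 4)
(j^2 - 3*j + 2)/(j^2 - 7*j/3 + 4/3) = 3*(j - 2)/(3*j - 4)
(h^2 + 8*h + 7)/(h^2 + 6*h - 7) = (h + 1)/(h - 1)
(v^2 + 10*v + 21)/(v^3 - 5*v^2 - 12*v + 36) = (v + 7)/(v^2 - 8*v + 12)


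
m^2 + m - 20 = (m - 4)*(m + 5)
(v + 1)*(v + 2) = v^2 + 3*v + 2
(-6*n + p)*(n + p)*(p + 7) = -6*n^2*p - 42*n^2 - 5*n*p^2 - 35*n*p + p^3 + 7*p^2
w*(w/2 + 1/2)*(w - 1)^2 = w^4/2 - w^3/2 - w^2/2 + w/2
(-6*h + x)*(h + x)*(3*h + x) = -18*h^3 - 21*h^2*x - 2*h*x^2 + x^3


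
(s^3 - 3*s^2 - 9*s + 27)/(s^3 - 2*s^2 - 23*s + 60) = (s^2 - 9)/(s^2 + s - 20)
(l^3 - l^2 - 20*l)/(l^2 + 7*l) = (l^2 - l - 20)/(l + 7)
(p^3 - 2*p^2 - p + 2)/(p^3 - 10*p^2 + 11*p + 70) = (p^3 - 2*p^2 - p + 2)/(p^3 - 10*p^2 + 11*p + 70)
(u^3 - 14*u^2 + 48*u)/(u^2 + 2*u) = (u^2 - 14*u + 48)/(u + 2)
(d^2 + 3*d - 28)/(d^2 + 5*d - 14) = (d - 4)/(d - 2)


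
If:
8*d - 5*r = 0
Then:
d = 5*r/8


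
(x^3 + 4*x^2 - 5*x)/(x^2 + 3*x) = (x^2 + 4*x - 5)/(x + 3)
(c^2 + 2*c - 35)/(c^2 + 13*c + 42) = (c - 5)/(c + 6)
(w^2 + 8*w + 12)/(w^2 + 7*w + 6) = (w + 2)/(w + 1)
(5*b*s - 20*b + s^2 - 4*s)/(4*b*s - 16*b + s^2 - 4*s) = (5*b + s)/(4*b + s)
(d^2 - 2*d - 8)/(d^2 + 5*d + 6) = (d - 4)/(d + 3)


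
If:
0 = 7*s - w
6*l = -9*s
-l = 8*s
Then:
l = 0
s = 0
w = 0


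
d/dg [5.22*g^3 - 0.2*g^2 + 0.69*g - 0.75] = 15.66*g^2 - 0.4*g + 0.69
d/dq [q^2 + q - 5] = 2*q + 1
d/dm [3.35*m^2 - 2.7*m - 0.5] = 6.7*m - 2.7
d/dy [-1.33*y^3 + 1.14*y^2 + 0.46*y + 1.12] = -3.99*y^2 + 2.28*y + 0.46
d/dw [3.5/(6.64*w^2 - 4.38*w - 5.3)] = (15.33 - 46.48*w)/(-6.64*w^2 + 4.38*w + 5.3)^2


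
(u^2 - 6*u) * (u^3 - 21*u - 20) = u^5 - 6*u^4 - 21*u^3 + 106*u^2 + 120*u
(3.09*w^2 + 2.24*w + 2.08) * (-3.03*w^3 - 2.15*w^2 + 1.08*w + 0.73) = -9.3627*w^5 - 13.4307*w^4 - 7.7812*w^3 + 0.202900000000001*w^2 + 3.8816*w + 1.5184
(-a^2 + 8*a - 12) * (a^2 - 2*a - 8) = -a^4 + 10*a^3 - 20*a^2 - 40*a + 96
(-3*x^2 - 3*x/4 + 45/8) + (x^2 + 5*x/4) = -2*x^2 + x/2 + 45/8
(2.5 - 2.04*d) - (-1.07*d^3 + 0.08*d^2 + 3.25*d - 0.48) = 1.07*d^3 - 0.08*d^2 - 5.29*d + 2.98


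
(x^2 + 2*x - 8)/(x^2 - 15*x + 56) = (x^2 + 2*x - 8)/(x^2 - 15*x + 56)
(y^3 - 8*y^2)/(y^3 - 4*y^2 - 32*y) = y/(y + 4)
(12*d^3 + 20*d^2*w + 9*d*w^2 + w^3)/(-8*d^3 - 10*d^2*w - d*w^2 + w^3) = (6*d + w)/(-4*d + w)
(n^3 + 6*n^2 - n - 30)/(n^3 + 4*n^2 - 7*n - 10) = (n + 3)/(n + 1)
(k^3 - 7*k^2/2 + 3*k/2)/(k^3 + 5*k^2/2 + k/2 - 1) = k*(k - 3)/(k^2 + 3*k + 2)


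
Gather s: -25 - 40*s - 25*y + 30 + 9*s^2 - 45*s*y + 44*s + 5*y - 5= 9*s^2 + s*(4 - 45*y) - 20*y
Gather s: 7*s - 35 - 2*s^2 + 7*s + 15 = -2*s^2 + 14*s - 20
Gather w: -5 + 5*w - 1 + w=6*w - 6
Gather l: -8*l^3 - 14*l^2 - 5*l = -8*l^3 - 14*l^2 - 5*l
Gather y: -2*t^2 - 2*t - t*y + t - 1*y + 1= -2*t^2 - t + y*(-t - 1) + 1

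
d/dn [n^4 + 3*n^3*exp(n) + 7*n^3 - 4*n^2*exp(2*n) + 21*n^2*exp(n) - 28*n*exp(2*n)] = 3*n^3*exp(n) + 4*n^3 - 8*n^2*exp(2*n) + 30*n^2*exp(n) + 21*n^2 - 64*n*exp(2*n) + 42*n*exp(n) - 28*exp(2*n)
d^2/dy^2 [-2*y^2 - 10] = -4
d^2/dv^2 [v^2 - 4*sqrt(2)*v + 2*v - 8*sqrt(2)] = 2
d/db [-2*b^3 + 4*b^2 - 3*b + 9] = -6*b^2 + 8*b - 3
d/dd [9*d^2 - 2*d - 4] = 18*d - 2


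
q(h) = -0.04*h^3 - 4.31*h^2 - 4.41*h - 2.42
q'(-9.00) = 63.45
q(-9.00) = -282.68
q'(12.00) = -125.13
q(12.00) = -745.10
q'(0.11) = -5.36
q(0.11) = -2.96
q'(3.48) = -35.86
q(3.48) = -71.65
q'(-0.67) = 1.31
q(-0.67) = -1.39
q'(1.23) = -15.19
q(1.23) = -14.44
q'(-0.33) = -1.58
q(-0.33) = -1.43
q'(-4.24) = 29.98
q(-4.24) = -58.16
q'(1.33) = -16.09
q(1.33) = -16.00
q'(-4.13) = 29.14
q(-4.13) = -54.90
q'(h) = -0.12*h^2 - 8.62*h - 4.41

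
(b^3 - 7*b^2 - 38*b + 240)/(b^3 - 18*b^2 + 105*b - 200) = (b + 6)/(b - 5)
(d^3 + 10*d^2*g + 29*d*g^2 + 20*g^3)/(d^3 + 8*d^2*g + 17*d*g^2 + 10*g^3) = (d + 4*g)/(d + 2*g)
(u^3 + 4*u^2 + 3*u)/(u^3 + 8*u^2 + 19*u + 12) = u/(u + 4)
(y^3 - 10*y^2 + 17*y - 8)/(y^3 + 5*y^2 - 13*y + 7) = (y - 8)/(y + 7)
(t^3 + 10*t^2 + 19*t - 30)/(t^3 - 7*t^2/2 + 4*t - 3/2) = 2*(t^2 + 11*t + 30)/(2*t^2 - 5*t + 3)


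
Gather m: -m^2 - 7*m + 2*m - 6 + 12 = -m^2 - 5*m + 6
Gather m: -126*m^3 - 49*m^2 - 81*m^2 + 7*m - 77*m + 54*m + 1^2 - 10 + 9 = -126*m^3 - 130*m^2 - 16*m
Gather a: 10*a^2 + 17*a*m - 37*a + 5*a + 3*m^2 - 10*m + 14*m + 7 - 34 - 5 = 10*a^2 + a*(17*m - 32) + 3*m^2 + 4*m - 32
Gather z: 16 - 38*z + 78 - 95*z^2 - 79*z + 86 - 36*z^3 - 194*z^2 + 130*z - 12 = -36*z^3 - 289*z^2 + 13*z + 168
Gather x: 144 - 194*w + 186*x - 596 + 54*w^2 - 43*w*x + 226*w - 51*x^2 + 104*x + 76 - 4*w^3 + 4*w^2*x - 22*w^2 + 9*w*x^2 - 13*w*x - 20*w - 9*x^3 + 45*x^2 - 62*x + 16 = -4*w^3 + 32*w^2 + 12*w - 9*x^3 + x^2*(9*w - 6) + x*(4*w^2 - 56*w + 228) - 360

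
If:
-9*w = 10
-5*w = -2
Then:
No Solution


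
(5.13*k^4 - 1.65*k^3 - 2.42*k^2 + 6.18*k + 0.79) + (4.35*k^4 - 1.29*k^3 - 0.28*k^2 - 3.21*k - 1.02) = 9.48*k^4 - 2.94*k^3 - 2.7*k^2 + 2.97*k - 0.23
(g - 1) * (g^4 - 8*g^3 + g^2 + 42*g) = g^5 - 9*g^4 + 9*g^3 + 41*g^2 - 42*g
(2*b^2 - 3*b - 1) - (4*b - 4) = 2*b^2 - 7*b + 3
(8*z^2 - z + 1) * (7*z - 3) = 56*z^3 - 31*z^2 + 10*z - 3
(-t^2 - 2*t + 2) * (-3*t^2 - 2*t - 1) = 3*t^4 + 8*t^3 - t^2 - 2*t - 2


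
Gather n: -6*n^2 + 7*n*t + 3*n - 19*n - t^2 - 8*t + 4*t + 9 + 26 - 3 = -6*n^2 + n*(7*t - 16) - t^2 - 4*t + 32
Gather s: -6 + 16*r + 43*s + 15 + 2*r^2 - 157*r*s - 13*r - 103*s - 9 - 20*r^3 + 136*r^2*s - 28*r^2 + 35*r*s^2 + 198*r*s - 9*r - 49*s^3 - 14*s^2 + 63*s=-20*r^3 - 26*r^2 - 6*r - 49*s^3 + s^2*(35*r - 14) + s*(136*r^2 + 41*r + 3)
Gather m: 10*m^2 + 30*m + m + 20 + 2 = 10*m^2 + 31*m + 22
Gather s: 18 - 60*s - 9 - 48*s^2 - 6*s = -48*s^2 - 66*s + 9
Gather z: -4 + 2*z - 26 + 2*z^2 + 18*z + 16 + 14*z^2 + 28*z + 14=16*z^2 + 48*z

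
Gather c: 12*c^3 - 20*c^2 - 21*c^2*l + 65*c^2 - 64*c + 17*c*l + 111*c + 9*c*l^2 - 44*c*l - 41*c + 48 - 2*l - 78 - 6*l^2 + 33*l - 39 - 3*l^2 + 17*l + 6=12*c^3 + c^2*(45 - 21*l) + c*(9*l^2 - 27*l + 6) - 9*l^2 + 48*l - 63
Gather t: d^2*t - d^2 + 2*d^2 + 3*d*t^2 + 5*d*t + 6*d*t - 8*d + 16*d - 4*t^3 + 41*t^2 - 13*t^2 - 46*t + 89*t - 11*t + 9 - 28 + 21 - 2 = d^2 + 8*d - 4*t^3 + t^2*(3*d + 28) + t*(d^2 + 11*d + 32)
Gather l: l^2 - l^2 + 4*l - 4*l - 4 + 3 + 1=0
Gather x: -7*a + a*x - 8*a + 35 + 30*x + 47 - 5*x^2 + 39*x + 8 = -15*a - 5*x^2 + x*(a + 69) + 90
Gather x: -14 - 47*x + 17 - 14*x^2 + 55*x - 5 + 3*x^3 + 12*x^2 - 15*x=3*x^3 - 2*x^2 - 7*x - 2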